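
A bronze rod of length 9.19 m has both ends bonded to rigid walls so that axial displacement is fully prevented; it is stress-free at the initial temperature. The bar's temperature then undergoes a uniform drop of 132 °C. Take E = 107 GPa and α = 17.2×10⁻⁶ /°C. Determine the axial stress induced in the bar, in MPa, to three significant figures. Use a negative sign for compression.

Free thermal expansion αLΔT = 17.2e-6 · 9190 · -132 = -20.86 mm.
The walls impose strain ε = −(-20.86)/9190 = 2.2704e-03; σ = Eε = 107000 · 2.2704e-03 = 242.9 MPa.

243 MPa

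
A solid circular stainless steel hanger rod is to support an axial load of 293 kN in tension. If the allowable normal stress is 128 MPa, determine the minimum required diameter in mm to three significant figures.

54.0 mm

Required area A ≥ P/σ_allow = 293000/128 = 2289 mm².
For a solid circular section, d ≥ √(4A/π) = 53.99 mm.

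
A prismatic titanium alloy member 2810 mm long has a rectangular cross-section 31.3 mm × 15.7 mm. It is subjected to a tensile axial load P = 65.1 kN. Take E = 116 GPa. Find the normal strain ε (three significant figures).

0.00114

A = 491.4 mm².
σ = N/A = 132.5 MPa; ε = σ/E = 132.5/116000 = 1.142e-03.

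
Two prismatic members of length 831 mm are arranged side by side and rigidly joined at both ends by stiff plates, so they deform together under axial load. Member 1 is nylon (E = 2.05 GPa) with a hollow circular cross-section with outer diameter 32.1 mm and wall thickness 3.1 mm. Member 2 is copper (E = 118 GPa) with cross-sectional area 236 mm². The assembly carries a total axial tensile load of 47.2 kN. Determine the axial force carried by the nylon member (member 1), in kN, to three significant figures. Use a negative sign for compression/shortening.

0.961 kN

A_1 = 282.4 mm².
Equal strain + equilibrium ⇒ each member carries load in proportion to AE: A₁E₁ = 579000 N, A₂E₂ = 27850000 N, ΣAE = 28430000 N.
F₁ = P·A₁E₁/ΣAE = 47200·579000/28430000 = 961.3 N.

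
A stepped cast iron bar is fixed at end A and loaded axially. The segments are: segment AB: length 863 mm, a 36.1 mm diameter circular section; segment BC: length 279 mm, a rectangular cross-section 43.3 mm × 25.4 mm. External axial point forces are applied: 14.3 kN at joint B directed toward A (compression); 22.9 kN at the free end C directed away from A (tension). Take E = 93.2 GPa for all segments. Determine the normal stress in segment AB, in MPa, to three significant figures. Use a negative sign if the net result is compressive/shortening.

8.40 MPa

Internal axial forces (sectioning from the free end, tension +): N_BC = 22.9 kN, N_AB = 8.6 kN.
A_AB = 1024 mm².
σ_AB = N_AB/A_AB = 8600/1024 = 8.402 MPa.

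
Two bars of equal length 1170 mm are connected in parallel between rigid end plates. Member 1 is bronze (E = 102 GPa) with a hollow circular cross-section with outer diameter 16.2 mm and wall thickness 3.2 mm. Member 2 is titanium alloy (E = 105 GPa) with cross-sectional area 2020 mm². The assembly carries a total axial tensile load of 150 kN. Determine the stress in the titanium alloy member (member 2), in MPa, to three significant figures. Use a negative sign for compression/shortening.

69.9 MPa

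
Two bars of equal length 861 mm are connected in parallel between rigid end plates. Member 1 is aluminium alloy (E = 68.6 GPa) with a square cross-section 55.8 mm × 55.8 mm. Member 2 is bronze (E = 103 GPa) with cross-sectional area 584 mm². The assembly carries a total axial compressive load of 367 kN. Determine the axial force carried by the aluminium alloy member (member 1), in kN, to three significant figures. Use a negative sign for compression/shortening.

A_1 = 3114 mm².
Equal strain + equilibrium ⇒ each member carries load in proportion to AE: A₁E₁ = 213600000 N, A₂E₂ = 60150000 N, ΣAE = 273700000 N.
F₁ = P·A₁E₁/ΣAE = -367000·213600000/273700000 = -286400 N.

-286 kN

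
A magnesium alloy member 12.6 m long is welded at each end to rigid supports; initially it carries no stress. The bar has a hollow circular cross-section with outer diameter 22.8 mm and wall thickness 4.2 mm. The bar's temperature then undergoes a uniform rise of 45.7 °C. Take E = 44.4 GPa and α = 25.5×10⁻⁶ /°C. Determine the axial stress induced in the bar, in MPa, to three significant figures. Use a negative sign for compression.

-51.7 MPa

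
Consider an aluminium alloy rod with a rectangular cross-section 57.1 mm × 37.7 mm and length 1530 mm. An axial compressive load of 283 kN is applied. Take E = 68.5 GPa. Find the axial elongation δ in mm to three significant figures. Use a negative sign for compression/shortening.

A = 2153 mm².
δ_mech = NL/(AE) = -283000·1530/(2153·68500) = -2.936 mm.

-2.94 mm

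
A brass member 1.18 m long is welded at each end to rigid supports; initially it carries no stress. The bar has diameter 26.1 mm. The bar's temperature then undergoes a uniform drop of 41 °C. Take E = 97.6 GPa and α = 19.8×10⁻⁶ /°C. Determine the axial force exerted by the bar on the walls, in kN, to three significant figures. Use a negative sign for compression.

42.4 kN

Free thermal expansion αLΔT = 19.8e-6 · 1180 · -41 = -0.9579 mm.
The walls impose strain ε = −(-0.9579)/1180 = 8.1180e-04; σ = Eε = 97600 · 8.1180e-04 = 79.23 MPa.
Wall reaction R = σ·A = 79.23·535 = 42390 N = 42.39 kN.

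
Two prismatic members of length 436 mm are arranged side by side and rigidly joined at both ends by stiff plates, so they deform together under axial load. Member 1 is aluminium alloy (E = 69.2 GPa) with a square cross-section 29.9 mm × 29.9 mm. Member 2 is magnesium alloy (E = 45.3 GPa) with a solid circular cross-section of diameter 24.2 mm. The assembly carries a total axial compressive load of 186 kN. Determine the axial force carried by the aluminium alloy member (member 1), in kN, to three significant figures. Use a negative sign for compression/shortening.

A_1 = 894 mm².
A_2 = 460 mm².
Equal strain + equilibrium ⇒ each member carries load in proportion to AE: A₁E₁ = 61870000 N, A₂E₂ = 20840000 N, ΣAE = 82700000 N.
F₁ = P·A₁E₁/ΣAE = -186000·61870000/82700000 = -139100 N.

-139 kN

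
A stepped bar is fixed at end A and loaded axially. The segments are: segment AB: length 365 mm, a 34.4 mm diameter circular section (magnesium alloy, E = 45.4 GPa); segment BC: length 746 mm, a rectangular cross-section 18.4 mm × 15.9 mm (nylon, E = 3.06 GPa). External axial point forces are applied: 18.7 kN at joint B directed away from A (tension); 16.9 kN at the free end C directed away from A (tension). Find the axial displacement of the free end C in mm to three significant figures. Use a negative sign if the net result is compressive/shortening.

14.4 mm

Internal axial forces (sectioning from the free end, tension +): N_BC = 16.9 kN, N_AB = 35.6 kN.
A_AB = 929.4 mm².
A_BC = 292.6 mm².
δ_AB = 35600·365/(929.4·45400) = 0.308 mm
δ_BC = 16900·746/(292.6·3060) = 14.08 mm
δ = Σδ_i = 14.39 mm.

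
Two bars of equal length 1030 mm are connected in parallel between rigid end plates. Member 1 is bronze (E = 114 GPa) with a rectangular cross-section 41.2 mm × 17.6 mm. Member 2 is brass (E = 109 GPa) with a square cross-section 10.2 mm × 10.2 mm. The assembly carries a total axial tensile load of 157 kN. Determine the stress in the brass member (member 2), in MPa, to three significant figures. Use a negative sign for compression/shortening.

182 MPa

A_1 = 725.1 mm².
A_2 = 104 mm².
Equal strain + equilibrium ⇒ each member carries load in proportion to AE: A₁E₁ = 82660000 N, A₂E₂ = 11340000 N, ΣAE = 94000000 N.
σ₂ = P·E₂/ΣAE = 157000·109000/94000000 = 182 MPa.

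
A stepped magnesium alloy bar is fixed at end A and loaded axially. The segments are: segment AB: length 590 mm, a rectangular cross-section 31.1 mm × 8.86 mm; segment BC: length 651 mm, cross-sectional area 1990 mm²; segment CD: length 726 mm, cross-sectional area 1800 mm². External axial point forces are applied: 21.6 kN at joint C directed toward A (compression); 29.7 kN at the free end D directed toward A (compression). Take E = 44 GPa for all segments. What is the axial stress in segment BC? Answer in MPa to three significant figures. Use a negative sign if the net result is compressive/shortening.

Internal axial forces (sectioning from the free end, tension +): N_CD = -29.7 kN, N_BC = -51.3 kN, N_AB = -51.3 kN.
σ_BC = N_BC/A_BC = -51300/1990 = -25.78 MPa.

-25.8 MPa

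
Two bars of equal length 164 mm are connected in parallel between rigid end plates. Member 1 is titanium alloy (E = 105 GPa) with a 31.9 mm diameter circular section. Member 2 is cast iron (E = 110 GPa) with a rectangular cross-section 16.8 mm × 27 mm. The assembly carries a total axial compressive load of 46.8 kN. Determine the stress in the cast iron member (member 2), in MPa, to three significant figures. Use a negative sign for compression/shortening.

-38.5 MPa

A_1 = 799.2 mm².
A_2 = 453.6 mm².
Equal strain + equilibrium ⇒ each member carries load in proportion to AE: A₁E₁ = 83920000 N, A₂E₂ = 49900000 N, ΣAE = 133800000 N.
σ₂ = P·E₂/ΣAE = -46800·110000/133800000 = -38.47 MPa.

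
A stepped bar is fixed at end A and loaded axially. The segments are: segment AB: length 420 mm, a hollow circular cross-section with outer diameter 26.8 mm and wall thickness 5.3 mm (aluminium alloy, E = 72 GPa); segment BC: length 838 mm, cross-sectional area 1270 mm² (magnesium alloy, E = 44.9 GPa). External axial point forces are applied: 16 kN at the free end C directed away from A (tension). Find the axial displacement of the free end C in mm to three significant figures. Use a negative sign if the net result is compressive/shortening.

0.496 mm

Internal axial forces (sectioning from the free end, tension +): N_BC = 16 kN, N_AB = 16 kN.
A_AB = 358 mm².
δ_AB = 16000·420/(358·72000) = 0.2607 mm
δ_BC = 16000·838/(1270·44900) = 0.2351 mm
δ = Σδ_i = 0.4959 mm.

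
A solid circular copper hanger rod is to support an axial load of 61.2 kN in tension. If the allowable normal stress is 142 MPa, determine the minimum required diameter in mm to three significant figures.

Required area A ≥ P/σ_allow = 61200/142 = 431 mm².
For a solid circular section, d ≥ √(4A/π) = 23.43 mm.

23.4 mm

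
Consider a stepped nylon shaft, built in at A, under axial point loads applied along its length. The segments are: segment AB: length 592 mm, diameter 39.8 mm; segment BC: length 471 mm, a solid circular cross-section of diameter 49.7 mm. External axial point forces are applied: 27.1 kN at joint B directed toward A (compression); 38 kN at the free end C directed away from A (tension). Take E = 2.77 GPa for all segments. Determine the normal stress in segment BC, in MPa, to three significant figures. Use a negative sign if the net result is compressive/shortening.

Internal axial forces (sectioning from the free end, tension +): N_BC = 38 kN, N_AB = 10.9 kN.
A_BC = 1940 mm².
σ_BC = N_BC/A_BC = 38000/1940 = 19.59 MPa.

19.6 MPa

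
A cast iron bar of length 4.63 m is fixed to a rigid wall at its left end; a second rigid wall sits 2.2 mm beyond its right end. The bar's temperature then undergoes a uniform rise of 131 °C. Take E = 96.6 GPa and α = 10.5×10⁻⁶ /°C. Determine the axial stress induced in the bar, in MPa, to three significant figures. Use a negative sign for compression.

Free thermal expansion αLΔT = 10.5e-6 · 4630 · 131 = 6.369 mm.
The walls engage after the gap closes; constrained expansion = 6.369 − 2.2 = 4.169 mm.
The walls impose strain ε = −(4.169)/4630 = -9.0034e-04; σ = Eε = 96600 · -9.0034e-04 = -86.97 MPa.

-87.0 MPa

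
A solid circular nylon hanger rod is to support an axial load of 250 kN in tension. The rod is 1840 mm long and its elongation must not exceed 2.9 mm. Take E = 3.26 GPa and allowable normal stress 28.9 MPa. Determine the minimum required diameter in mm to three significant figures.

249 mm

Required area A ≥ P/σ_allow = 250000/28.9 = 8651 mm².
For a solid circular section, d ≥ √(4A/π) = 104.9 mm.
Elongation limit: A ≥ PL/(Eδ_allow) = 250000·1840/(3260·2.9) = 48660 mm² ⇒ d ≥ 248.9 mm.
The elongation limit governs.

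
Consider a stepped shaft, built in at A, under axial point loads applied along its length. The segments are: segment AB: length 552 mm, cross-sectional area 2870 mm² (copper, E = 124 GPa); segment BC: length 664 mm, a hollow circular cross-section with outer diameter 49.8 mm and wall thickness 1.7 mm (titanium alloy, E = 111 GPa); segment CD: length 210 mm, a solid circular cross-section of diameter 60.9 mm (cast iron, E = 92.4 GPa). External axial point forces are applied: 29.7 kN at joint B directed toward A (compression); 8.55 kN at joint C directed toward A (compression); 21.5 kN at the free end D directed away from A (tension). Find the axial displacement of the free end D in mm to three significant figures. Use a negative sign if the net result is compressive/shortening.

Internal axial forces (sectioning from the free end, tension +): N_CD = 21.5 kN, N_BC = 12.95 kN, N_AB = -16.75 kN.
A_BC = 256.9 mm².
A_CD = 2913 mm².
δ_AB = -16750·552/(2870·124000) = -0.02598 mm
δ_BC = 12950·664/(256.9·111000) = 0.3016 mm
δ_CD = 21500·210/(2913·92400) = 0.01677 mm
δ = Σδ_i = 0.2924 mm.

0.292 mm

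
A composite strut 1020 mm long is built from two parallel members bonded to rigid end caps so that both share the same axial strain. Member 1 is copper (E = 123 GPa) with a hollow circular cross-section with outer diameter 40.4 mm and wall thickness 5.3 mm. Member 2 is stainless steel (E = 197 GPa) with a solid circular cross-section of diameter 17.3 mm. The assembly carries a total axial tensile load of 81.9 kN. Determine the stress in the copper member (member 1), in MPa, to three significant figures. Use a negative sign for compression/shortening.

85.2 MPa

A_1 = 584.4 mm².
A_2 = 235.1 mm².
Equal strain + equilibrium ⇒ each member carries load in proportion to AE: A₁E₁ = 71880000 N, A₂E₂ = 46310000 N, ΣAE = 118200000 N.
σ₁ = P·E₁/ΣAE = 81900·123000/118200000 = 85.23 MPa.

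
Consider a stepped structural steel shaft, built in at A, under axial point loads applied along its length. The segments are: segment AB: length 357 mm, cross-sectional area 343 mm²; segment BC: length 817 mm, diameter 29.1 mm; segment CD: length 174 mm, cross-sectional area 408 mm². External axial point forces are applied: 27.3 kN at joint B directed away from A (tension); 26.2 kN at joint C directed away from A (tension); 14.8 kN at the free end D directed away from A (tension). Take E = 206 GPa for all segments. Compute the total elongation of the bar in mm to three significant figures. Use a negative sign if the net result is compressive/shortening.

Internal axial forces (sectioning from the free end, tension +): N_CD = 14.8 kN, N_BC = 41 kN, N_AB = 68.3 kN.
A_BC = 665.1 mm².
δ_AB = 68300·357/(343·206000) = 0.3451 mm
δ_BC = 41000·817/(665.1·206000) = 0.2445 mm
δ_CD = 14800·174/(408·206000) = 0.03064 mm
δ = Σδ_i = 0.6202 mm.

0.620 mm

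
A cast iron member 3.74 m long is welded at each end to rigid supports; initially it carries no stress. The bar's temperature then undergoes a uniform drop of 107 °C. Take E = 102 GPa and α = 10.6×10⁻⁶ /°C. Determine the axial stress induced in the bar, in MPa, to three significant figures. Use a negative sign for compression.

116 MPa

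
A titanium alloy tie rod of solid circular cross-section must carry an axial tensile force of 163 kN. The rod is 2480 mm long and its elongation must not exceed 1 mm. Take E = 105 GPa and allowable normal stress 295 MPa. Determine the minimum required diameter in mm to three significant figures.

Required area A ≥ P/σ_allow = 163000/295 = 552.5 mm².
For a solid circular section, d ≥ √(4A/π) = 26.52 mm.
Elongation limit: A ≥ PL/(Eδ_allow) = 163000·2480/(105000·1) = 3850 mm² ⇒ d ≥ 70.01 mm.
The elongation limit governs.

70.0 mm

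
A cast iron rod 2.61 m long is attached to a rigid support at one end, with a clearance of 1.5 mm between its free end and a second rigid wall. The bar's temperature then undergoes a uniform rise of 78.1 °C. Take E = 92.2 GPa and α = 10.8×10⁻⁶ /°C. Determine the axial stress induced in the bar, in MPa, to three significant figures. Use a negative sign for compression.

-24.8 MPa

Free thermal expansion αLΔT = 10.8e-6 · 2610 · 78.1 = 2.201 mm.
The walls engage after the gap closes; constrained expansion = 2.201 − 1.5 = 0.7015 mm.
The walls impose strain ε = −(0.7015)/2610 = -2.6877e-04; σ = Eε = 92200 · -2.6877e-04 = -24.78 MPa.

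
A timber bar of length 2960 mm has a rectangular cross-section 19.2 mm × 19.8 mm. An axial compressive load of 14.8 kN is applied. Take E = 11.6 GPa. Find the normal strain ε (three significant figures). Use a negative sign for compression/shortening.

A = 380.2 mm².
σ = N/A = -38.93 MPa; ε = σ/E = -38.93/11600 = -3.356e-03.

-0.00336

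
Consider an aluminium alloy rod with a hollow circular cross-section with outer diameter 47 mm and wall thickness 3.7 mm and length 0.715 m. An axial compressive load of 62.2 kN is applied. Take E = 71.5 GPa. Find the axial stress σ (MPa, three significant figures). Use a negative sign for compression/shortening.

-124 MPa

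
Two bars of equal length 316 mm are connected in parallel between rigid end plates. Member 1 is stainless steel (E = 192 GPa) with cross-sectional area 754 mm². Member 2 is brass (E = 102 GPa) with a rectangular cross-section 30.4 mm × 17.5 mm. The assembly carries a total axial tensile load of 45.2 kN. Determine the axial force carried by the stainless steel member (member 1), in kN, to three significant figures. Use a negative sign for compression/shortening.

32.9 kN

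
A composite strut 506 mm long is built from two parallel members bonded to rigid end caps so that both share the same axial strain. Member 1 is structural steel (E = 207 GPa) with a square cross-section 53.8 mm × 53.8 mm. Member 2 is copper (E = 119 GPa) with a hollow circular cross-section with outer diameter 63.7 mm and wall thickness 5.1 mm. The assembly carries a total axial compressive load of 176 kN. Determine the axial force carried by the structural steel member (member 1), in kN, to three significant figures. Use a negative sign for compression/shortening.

A_1 = 2894 mm².
A_2 = 938.9 mm².
Equal strain + equilibrium ⇒ each member carries load in proportion to AE: A₁E₁ = 599100000 N, A₂E₂ = 111700000 N, ΣAE = 710900000 N.
F₁ = P·A₁E₁/ΣAE = -176000·599100000/710900000 = -148300 N.

-148 kN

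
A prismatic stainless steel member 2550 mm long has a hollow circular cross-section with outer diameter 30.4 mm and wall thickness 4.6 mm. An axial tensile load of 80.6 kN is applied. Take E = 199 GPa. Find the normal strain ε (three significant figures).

A = 372.8 mm².
σ = N/A = 216.2 MPa; ε = σ/E = 216.2/199000 = 1.086e-03.

0.00109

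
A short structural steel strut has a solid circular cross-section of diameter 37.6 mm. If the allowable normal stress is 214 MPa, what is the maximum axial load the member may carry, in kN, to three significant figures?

A = 1110 mm².
P_max = σ_allow · A = 214 · 1110 = 237600 N = 237.6 kN.

238 kN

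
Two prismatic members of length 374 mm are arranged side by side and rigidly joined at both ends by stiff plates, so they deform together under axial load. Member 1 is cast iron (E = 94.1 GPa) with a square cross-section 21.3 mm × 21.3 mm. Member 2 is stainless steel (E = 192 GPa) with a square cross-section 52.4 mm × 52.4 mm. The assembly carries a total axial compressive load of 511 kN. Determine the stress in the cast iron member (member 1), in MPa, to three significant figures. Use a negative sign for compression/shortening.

-84.4 MPa

A_1 = 453.7 mm².
A_2 = 2746 mm².
Equal strain + equilibrium ⇒ each member carries load in proportion to AE: A₁E₁ = 42690000 N, A₂E₂ = 527200000 N, ΣAE = 569900000 N.
σ₁ = P·E₁/ΣAE = -511000·94100/569900000 = -84.38 MPa.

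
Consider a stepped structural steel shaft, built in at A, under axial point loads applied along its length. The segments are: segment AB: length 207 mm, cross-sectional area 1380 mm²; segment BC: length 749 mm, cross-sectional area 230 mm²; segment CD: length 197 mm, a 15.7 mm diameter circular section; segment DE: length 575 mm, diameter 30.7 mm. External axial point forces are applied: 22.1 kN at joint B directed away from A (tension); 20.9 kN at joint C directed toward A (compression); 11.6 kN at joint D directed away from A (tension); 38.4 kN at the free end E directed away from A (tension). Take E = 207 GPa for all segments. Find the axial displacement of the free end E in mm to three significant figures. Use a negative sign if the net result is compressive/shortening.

0.885 mm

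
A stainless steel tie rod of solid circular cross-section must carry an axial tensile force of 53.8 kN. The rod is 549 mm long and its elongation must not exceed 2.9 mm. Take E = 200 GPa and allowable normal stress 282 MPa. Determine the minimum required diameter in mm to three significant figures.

15.6 mm

Required area A ≥ P/σ_allow = 53800/282 = 190.8 mm².
For a solid circular section, d ≥ √(4A/π) = 15.59 mm.
Elongation limit: A ≥ PL/(Eδ_allow) = 53800·549/(200000·2.9) = 50.92 mm² ⇒ d ≥ 8.052 mm.
The stress limit governs.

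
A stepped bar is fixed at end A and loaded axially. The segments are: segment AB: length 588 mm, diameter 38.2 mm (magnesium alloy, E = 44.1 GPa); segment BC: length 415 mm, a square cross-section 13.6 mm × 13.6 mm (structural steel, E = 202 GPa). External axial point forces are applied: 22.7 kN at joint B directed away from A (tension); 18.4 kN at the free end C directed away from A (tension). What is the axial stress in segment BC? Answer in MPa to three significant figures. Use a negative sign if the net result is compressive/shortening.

Internal axial forces (sectioning from the free end, tension +): N_BC = 18.4 kN, N_AB = 41.1 kN.
A_BC = 185 mm².
σ_BC = N_BC/A_BC = 18400/185 = 99.48 MPa.

99.5 MPa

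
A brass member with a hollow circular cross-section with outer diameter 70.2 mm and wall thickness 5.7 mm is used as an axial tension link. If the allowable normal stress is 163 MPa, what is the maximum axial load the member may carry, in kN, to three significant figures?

A = 1155 mm².
P_max = σ_allow · A = 163 · 1155 = 188300 N = 188.3 kN.

188 kN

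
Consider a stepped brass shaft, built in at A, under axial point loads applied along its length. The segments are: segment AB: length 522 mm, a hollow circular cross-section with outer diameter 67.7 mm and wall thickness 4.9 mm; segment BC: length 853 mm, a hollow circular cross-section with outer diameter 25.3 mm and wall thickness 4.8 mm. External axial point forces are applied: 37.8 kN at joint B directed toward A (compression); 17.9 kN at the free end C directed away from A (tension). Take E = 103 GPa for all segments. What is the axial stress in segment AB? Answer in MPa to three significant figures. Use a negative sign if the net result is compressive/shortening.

Internal axial forces (sectioning from the free end, tension +): N_BC = 17.9 kN, N_AB = -19.9 kN.
A_AB = 966.7 mm².
σ_AB = N_AB/A_AB = -19900/966.7 = -20.58 MPa.

-20.6 MPa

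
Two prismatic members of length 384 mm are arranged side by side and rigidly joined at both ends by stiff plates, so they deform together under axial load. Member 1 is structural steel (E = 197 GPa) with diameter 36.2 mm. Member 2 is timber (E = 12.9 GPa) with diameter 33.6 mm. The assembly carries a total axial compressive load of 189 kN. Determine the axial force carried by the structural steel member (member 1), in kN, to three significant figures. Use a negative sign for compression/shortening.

-179 kN

A_1 = 1029 mm².
A_2 = 886.7 mm².
Equal strain + equilibrium ⇒ each member carries load in proportion to AE: A₁E₁ = 202800000 N, A₂E₂ = 11440000 N, ΣAE = 214200000 N.
F₁ = P·A₁E₁/ΣAE = -189000·202800000/214200000 = -178900 N.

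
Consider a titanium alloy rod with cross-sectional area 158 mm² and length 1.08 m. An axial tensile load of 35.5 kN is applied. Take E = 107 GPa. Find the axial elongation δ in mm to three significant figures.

δ_mech = NL/(AE) = 35500·1080/(158·107000) = 2.268 mm.

2.27 mm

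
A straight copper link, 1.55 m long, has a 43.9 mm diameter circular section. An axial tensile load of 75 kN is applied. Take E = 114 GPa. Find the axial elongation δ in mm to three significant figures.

A = 1514 mm².
δ_mech = NL/(AE) = 75000·1550/(1514·114000) = 0.6737 mm.

0.674 mm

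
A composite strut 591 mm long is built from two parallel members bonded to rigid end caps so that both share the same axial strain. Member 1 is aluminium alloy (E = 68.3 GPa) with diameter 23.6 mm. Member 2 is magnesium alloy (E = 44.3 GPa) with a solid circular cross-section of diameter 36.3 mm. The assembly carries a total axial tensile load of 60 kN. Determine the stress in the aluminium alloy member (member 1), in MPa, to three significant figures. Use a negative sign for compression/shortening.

54.1 MPa

A_1 = 437.4 mm².
A_2 = 1035 mm².
Equal strain + equilibrium ⇒ each member carries load in proportion to AE: A₁E₁ = 29880000 N, A₂E₂ = 45850000 N, ΣAE = 75720000 N.
σ₁ = P·E₁/ΣAE = 60000·68300/75720000 = 54.12 MPa.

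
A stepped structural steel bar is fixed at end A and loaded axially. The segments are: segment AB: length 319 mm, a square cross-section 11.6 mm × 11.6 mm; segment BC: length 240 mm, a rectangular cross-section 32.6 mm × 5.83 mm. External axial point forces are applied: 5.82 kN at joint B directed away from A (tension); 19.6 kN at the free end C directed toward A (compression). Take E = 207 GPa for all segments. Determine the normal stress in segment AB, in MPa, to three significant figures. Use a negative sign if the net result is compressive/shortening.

Internal axial forces (sectioning from the free end, tension +): N_BC = -19.6 kN, N_AB = -13.78 kN.
A_AB = 134.6 mm².
σ_AB = N_AB/A_AB = -13780/134.6 = -102.4 MPa.

-102 MPa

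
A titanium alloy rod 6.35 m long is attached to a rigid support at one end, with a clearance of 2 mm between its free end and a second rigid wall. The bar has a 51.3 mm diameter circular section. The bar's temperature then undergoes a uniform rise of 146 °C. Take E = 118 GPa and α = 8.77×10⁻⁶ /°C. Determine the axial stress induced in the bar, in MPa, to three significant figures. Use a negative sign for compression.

-114 MPa

Free thermal expansion αLΔT = 8.77e-6 · 6350 · 146 = 8.131 mm.
The walls engage after the gap closes; constrained expansion = 8.131 − 2 = 6.131 mm.
The walls impose strain ε = −(6.131)/6350 = -9.6546e-04; σ = Eε = 118000 · -9.6546e-04 = -113.9 MPa.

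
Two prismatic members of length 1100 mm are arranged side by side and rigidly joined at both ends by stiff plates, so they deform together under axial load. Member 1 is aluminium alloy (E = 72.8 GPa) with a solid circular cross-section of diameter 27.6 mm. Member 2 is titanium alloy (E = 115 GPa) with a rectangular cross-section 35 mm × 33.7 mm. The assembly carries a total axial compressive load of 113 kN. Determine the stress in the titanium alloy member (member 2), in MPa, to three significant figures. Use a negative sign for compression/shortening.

-72.5 MPa

A_1 = 598.3 mm².
A_2 = 1180 mm².
Equal strain + equilibrium ⇒ each member carries load in proportion to AE: A₁E₁ = 43560000 N, A₂E₂ = 135600000 N, ΣAE = 179200000 N.
σ₂ = P·E₂/ΣAE = -113000·115000/179200000 = -72.52 MPa.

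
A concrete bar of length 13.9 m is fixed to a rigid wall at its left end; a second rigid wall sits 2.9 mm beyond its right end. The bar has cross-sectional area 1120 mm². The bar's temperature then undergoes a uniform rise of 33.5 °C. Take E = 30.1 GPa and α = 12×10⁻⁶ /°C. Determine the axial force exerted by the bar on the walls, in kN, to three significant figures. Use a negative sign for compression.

-6.52 kN

Free thermal expansion αLΔT = 12e-6 · 13900 · 33.5 = 5.588 mm.
The walls engage after the gap closes; constrained expansion = 5.588 − 2.9 = 2.688 mm.
The walls impose strain ε = −(2.688)/13900 = -1.9337e-04; σ = Eε = 30100 · -1.9337e-04 = -5.82 MPa.
Wall reaction R = σ·A = -5.82·1120 = -6519 N = -6.519 kN.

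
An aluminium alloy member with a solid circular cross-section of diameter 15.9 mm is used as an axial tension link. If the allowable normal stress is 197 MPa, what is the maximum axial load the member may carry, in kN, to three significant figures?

A = 198.6 mm².
P_max = σ_allow · A = 197 · 198.6 = 39120 N = 39.12 kN.

39.1 kN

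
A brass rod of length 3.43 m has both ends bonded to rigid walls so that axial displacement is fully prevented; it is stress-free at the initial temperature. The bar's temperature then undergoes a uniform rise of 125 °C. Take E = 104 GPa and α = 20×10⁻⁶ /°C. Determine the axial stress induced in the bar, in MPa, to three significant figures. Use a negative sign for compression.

-260 MPa

Free thermal expansion αLΔT = 20e-6 · 3430 · 125 = 8.575 mm.
The walls impose strain ε = −(8.575)/3430 = -2.5000e-03; σ = Eε = 104000 · -2.5000e-03 = -260 MPa.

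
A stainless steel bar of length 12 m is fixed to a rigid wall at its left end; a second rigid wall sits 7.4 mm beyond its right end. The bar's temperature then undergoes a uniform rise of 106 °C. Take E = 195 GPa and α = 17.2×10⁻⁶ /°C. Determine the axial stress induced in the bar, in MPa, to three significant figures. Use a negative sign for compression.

-235 MPa

Free thermal expansion αLΔT = 17.2e-6 · 12000 · 106 = 21.88 mm.
The walls engage after the gap closes; constrained expansion = 21.88 − 7.4 = 14.48 mm.
The walls impose strain ε = −(14.48)/12000 = -1.2065e-03; σ = Eε = 195000 · -1.2065e-03 = -235.3 MPa.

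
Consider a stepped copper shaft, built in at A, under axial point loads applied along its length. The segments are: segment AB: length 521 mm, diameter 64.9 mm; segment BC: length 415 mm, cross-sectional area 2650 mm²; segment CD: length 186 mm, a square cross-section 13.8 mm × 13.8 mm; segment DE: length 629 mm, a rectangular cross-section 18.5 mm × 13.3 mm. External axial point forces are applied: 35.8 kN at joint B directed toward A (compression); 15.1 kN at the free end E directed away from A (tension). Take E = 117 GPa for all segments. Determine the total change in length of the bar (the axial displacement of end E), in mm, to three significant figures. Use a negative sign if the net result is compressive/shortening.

0.448 mm

Internal axial forces (sectioning from the free end, tension +): N_DE = 15.1 kN, N_CD = 15.1 kN, N_BC = 15.1 kN, N_AB = -20.7 kN.
A_AB = 3308 mm².
A_CD = 190.4 mm².
A_DE = 246.1 mm².
δ_AB = -20700·521/(3308·117000) = -0.02786 mm
δ_BC = 15100·415/(2650·117000) = 0.02021 mm
δ_CD = 15100·186/(190.4·117000) = 0.1261 mm
δ_DE = 15100·629/(246.1·117000) = 0.3299 mm
δ = Σδ_i = 0.4483 mm.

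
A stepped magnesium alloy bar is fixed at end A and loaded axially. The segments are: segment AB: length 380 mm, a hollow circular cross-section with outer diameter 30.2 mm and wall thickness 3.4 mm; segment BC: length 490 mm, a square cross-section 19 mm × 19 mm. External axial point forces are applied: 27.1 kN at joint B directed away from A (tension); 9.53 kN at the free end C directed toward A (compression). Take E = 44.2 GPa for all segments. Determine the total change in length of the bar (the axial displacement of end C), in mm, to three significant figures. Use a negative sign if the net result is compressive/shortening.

0.235 mm

Internal axial forces (sectioning from the free end, tension +): N_BC = -9.53 kN, N_AB = 17.57 kN.
A_AB = 286.3 mm².
A_BC = 361 mm².
δ_AB = 17570·380/(286.3·44200) = 0.5277 mm
δ_BC = -9530·490/(361·44200) = -0.2927 mm
δ = Σδ_i = 0.235 mm.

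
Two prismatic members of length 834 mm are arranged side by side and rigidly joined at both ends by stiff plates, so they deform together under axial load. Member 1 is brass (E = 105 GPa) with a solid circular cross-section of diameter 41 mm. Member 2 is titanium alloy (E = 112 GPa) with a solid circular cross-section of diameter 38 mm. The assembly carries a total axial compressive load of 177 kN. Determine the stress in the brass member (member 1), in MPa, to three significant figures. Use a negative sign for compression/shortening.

-70.0 MPa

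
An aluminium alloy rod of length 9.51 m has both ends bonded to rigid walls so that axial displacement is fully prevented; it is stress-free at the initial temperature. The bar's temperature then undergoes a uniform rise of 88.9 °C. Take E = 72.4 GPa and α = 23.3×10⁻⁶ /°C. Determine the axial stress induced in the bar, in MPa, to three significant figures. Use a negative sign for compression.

-150 MPa

Free thermal expansion αLΔT = 23.3e-6 · 9510 · 88.9 = 19.7 mm.
The walls impose strain ε = −(19.7)/9510 = -2.0714e-03; σ = Eε = 72400 · -2.0714e-03 = -150 MPa.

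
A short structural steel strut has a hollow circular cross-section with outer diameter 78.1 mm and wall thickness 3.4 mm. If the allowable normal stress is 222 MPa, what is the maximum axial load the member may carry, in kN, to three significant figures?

177 kN

A = 797.9 mm².
P_max = σ_allow · A = 222 · 797.9 = 177100 N = 177.1 kN.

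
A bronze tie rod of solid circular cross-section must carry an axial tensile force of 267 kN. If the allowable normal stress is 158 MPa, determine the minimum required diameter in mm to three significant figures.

Required area A ≥ P/σ_allow = 267000/158 = 1690 mm².
For a solid circular section, d ≥ √(4A/π) = 46.39 mm.

46.4 mm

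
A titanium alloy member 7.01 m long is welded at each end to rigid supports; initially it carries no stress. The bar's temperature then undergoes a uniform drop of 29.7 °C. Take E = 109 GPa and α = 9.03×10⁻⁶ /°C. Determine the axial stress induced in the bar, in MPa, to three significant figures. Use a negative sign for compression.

Free thermal expansion αLΔT = 9.03e-6 · 7010 · -29.7 = -1.88 mm.
The walls impose strain ε = −(-1.88)/7010 = 2.6819e-04; σ = Eε = 109000 · 2.6819e-04 = 29.23 MPa.

29.2 MPa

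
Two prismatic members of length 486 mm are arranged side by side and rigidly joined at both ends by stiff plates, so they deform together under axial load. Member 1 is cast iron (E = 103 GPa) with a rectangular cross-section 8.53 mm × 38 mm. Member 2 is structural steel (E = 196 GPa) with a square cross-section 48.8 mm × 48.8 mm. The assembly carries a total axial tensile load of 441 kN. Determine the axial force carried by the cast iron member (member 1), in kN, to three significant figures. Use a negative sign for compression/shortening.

A_1 = 324.1 mm².
A_2 = 2381 mm².
Equal strain + equilibrium ⇒ each member carries load in proportion to AE: A₁E₁ = 33390000 N, A₂E₂ = 466800000 N, ΣAE = 500100000 N.
F₁ = P·A₁E₁/ΣAE = 441000·33390000/500100000 = 29440 N.

29.4 kN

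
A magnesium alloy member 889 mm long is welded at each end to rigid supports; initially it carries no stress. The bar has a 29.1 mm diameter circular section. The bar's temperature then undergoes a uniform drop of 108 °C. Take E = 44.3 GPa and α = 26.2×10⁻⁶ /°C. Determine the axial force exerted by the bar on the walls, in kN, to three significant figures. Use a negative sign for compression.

83.4 kN

Free thermal expansion αLΔT = 26.2e-6 · 889 · -108 = -2.516 mm.
The walls impose strain ε = −(-2.516)/889 = 2.8296e-03; σ = Eε = 44300 · 2.8296e-03 = 125.4 MPa.
Wall reaction R = σ·A = 125.4·665.1 = 83370 N = 83.37 kN.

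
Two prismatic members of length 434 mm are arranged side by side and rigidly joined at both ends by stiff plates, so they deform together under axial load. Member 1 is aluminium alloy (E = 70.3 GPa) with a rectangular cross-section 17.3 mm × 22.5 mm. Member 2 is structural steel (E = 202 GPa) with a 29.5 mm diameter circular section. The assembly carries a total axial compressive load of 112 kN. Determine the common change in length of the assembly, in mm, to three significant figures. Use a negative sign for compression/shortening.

-0.294 mm

A_1 = 389.2 mm².
A_2 = 683.5 mm².
Equal strain + equilibrium ⇒ each member carries load in proportion to AE: A₁E₁ = 27360000 N, A₂E₂ = 138100000 N, ΣAE = 165400000 N.
δ = PL/ΣAE = -112000·434/165400000 = -0.2938 mm.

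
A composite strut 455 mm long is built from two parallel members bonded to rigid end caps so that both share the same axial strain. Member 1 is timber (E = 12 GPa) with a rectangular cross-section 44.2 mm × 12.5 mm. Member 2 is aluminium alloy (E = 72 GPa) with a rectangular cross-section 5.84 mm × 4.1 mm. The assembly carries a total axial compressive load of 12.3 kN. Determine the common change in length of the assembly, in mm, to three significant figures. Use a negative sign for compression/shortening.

A_1 = 552.5 mm².
A_2 = 23.94 mm².
Equal strain + equilibrium ⇒ each member carries load in proportion to AE: A₁E₁ = 6630000 N, A₂E₂ = 1724000 N, ΣAE = 8354000 N.
δ = PL/ΣAE = -12300·455/8354000 = -0.6699 mm.

-0.670 mm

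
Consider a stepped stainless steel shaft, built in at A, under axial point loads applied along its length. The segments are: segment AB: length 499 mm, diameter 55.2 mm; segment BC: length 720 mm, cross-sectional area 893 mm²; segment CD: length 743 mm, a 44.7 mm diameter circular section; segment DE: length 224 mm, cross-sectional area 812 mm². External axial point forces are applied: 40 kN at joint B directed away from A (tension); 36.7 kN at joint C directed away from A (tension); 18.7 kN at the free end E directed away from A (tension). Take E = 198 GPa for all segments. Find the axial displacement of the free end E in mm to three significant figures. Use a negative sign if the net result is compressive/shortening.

0.397 mm

Internal axial forces (sectioning from the free end, tension +): N_DE = 18.7 kN, N_CD = 18.7 kN, N_BC = 55.4 kN, N_AB = 95.4 kN.
A_AB = 2393 mm².
A_CD = 1569 mm².
δ_AB = 95400·499/(2393·198000) = 0.1005 mm
δ_BC = 55400·720/(893·198000) = 0.2256 mm
δ_CD = 18700·743/(1569·198000) = 0.04472 mm
δ_DE = 18700·224/(812·198000) = 0.02605 mm
δ = Σδ_i = 0.3968 mm.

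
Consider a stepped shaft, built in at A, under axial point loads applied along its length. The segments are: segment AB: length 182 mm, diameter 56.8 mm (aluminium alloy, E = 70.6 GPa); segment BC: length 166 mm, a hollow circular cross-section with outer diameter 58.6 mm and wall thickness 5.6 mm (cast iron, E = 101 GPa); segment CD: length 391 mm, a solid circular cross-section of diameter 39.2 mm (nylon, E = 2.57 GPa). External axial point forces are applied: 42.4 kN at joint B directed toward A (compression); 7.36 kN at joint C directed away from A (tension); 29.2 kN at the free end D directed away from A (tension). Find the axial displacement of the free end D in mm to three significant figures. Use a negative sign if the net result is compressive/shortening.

Internal axial forces (sectioning from the free end, tension +): N_CD = 29.2 kN, N_BC = 36.56 kN, N_AB = -5.84 kN.
A_AB = 2534 mm².
A_BC = 932.4 mm².
A_CD = 1207 mm².
δ_AB = -5840·182/(2534·70600) = -0.005941 mm
δ_BC = 36560·166/(932.4·101000) = 0.06444 mm
δ_CD = 29200·391/(1207·2570) = 3.681 mm
δ = Σδ_i = 3.739 mm.

3.74 mm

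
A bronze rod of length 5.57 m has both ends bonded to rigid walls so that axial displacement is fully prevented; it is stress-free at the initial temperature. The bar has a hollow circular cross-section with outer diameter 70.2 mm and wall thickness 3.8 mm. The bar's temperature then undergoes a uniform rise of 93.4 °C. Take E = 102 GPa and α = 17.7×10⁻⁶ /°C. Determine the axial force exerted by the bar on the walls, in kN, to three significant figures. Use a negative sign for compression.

Free thermal expansion αLΔT = 17.7e-6 · 5570 · 93.4 = 9.208 mm.
The walls impose strain ε = −(9.208)/5570 = -1.6532e-03; σ = Eε = 102000 · -1.6532e-03 = -168.6 MPa.
Wall reaction R = σ·A = -168.6·792.7 = -133700 N = -133.7 kN.

-134 kN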